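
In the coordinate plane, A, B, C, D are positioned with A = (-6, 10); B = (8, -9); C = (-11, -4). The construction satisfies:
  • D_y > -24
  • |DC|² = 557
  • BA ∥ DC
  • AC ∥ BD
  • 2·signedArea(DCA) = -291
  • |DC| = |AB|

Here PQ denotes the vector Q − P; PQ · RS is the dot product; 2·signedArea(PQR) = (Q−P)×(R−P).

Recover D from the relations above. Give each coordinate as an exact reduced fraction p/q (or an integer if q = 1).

D = (3, -23)

1. D_x = 3  [BA ∥ DC ∩ AC ∥ BD]
2. D_y = -23  [BA ∥ DC ∩ AC ∥ BD]
   → D = (3, -23)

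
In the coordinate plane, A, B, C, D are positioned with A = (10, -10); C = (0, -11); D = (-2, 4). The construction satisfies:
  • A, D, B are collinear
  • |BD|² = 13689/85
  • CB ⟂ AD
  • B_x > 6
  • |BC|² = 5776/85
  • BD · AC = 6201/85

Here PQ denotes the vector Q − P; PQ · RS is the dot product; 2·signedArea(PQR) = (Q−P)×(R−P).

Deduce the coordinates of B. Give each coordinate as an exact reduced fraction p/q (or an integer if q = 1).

B = (532/85, -479/85)

1. B_x = 532/85  [A, D, B are collinear ∩ CB ⟂ AD]
2. B_y = -479/85  [A, D, B are collinear ∩ CB ⟂ AD]
   → B = (532/85, -479/85)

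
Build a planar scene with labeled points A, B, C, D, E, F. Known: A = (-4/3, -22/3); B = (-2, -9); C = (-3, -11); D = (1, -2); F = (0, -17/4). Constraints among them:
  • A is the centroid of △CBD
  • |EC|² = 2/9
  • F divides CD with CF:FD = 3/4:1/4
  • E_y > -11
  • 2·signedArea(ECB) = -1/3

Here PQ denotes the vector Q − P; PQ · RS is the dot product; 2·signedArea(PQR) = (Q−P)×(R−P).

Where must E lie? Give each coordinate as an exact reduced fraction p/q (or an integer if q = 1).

E = (-8/3, -32/3)

1. E_x = -8/3  [line -2·x + 1·y + 16/3 = 0 ∩ |EC|² = 2/9]
2. E_y = -32/3  [line -2·x + 1·y + 16/3 = 0 ∩ |EC|² = 2/9]
   → E = (-8/3, -32/3)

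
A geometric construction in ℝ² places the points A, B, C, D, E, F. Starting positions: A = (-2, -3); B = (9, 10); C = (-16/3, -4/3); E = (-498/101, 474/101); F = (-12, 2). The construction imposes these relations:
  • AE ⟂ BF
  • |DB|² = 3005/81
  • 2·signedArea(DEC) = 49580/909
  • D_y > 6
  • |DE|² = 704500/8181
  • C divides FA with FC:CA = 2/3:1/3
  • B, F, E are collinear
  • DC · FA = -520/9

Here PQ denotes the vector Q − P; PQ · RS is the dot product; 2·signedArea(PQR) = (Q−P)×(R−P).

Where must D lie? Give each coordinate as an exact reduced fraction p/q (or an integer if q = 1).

D = (38/9, 56/9)

1. D_x = 38/9  [DC · FA = -520/9 ∩ 2·signedArea(DEC) = 49580/909]
2. D_y = 56/9  [DC · FA = -520/9 ∩ 2·signedArea(DEC) = 49580/909]
   → D = (38/9, 56/9)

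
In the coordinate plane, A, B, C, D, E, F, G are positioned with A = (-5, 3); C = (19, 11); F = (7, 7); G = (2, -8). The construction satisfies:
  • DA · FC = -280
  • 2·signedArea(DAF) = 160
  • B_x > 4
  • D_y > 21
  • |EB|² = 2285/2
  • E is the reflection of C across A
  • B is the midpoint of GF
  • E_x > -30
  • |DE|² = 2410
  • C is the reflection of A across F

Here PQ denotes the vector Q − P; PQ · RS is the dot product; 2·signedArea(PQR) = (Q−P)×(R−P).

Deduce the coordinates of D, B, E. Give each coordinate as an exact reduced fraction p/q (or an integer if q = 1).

B = (9/2, -1/2)
D = (12, 22)
E = (-29, -5)

1. D_x = 12  [2·signedArea(DAF) = 160 ∩ DA · FC = -280]
2. D_y = 22  [2·signedArea(DAF) = 160 ∩ DA · FC = -280]
   → D = (12, 22)
3. B_x = 9/2  [B is the midpoint of GF]
4. B_y = -1/2  [B is the midpoint of GF]
   → B = (9/2, -1/2)
5. E_x = -29  [E is the reflection of C across A]
6. E_y = -5  [E is the reflection of C across A]
   → E = (-29, -5)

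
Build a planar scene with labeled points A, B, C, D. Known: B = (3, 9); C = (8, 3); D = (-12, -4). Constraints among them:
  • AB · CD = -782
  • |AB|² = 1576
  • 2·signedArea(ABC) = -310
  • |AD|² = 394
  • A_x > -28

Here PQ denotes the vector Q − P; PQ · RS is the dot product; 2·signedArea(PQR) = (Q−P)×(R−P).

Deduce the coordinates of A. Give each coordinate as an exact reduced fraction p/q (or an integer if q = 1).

1. A_x = -27  [2·signedArea(ABC) = -310 ∩ AB · CD = -782]
2. A_y = -17  [2·signedArea(ABC) = -310 ∩ AB · CD = -782]
   → A = (-27, -17)

A = (-27, -17)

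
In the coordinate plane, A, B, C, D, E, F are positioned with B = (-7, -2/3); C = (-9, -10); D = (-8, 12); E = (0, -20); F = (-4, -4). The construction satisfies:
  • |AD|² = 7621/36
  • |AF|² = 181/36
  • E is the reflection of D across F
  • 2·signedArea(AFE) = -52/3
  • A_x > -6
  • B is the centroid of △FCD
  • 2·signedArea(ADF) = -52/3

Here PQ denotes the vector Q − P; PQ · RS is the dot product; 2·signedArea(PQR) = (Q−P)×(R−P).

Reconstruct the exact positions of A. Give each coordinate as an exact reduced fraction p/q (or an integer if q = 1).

A = (-11/2, -7/3)

1. A_x = -11/2  [line 16·x + 4·y + 292/3 = 0 ∩ |AD|² = 7621/36]
2. A_y = -7/3  [line 16·x + 4·y + 292/3 = 0 ∩ |AD|² = 7621/36]
   → A = (-11/2, -7/3)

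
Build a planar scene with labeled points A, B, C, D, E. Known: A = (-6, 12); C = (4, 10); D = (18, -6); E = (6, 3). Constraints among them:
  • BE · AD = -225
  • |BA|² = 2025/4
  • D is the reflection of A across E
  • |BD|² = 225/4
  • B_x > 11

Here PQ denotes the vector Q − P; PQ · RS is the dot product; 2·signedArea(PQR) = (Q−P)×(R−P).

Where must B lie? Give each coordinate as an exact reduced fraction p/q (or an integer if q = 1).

B = (12, -3/2)

1. B_x = 12  [line -24·x + 18·y + 315 = 0 ∩ |BD|² = 225/4]
2. B_y = -3/2  [line -24·x + 18·y + 315 = 0 ∩ |BD|² = 225/4]
   → B = (12, -3/2)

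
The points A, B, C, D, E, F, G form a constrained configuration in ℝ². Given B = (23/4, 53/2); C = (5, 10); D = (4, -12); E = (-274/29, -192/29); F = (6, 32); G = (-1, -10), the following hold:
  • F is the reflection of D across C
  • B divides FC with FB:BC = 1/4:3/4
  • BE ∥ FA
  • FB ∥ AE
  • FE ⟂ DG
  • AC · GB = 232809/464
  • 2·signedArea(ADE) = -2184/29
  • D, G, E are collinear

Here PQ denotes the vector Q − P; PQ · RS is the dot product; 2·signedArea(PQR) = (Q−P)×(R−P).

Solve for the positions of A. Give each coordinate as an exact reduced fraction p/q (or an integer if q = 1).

A = (-1067/116, -65/58)

1. A_x = -1067/116  [FB ∥ AE ∩ BE ∥ FA]
2. A_y = -65/58  [FB ∥ AE ∩ BE ∥ FA]
   → A = (-1067/116, -65/58)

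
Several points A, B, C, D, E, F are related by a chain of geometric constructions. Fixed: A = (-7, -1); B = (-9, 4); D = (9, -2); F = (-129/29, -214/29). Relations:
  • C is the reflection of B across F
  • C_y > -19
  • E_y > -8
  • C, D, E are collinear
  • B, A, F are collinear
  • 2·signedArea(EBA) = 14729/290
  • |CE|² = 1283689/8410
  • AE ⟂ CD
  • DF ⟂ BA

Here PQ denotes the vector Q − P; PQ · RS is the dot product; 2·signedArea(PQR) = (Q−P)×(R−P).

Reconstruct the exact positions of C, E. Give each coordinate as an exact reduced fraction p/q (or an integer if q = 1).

C = (3/29, -544/29)
E = (49589/8410, -65987/8410)

1. C_x = 3/29  [C is the reflection of B across F]
2. C_y = -544/29  [C is the reflection of B across F]
   → C = (3/29, -544/29)
3. E_x = 49589/8410  [C, D, E are collinear ∩ AE ⟂ CD]
4. E_y = -65987/8410  [C, D, E are collinear ∩ AE ⟂ CD]
   → E = (49589/8410, -65987/8410)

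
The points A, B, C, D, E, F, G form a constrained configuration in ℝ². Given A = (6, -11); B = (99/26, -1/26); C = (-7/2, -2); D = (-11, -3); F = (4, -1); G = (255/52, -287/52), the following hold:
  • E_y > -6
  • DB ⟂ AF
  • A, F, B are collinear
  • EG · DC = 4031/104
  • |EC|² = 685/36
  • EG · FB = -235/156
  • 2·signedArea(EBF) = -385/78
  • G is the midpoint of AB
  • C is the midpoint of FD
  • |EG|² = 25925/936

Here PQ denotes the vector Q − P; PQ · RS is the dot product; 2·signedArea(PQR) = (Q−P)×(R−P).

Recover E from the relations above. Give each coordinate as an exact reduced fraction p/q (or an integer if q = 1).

1. E_x = -1/3  [EG · FB = -235/156 ∩ EG · DC = 4031/104]
2. E_y = -5  [EG · FB = -235/156 ∩ EG · DC = 4031/104]
   → E = (-1/3, -5)

E = (-1/3, -5)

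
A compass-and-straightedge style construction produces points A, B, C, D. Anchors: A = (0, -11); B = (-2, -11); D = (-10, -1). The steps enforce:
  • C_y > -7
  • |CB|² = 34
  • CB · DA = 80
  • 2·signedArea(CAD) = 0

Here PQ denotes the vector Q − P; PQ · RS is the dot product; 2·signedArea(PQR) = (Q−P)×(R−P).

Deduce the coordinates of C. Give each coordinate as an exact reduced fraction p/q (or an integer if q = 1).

1. C_x = -5  [2·signedArea(CAD) = 0 ∩ CB · DA = 80]
2. C_y = -6  [2·signedArea(CAD) = 0 ∩ CB · DA = 80]
   → C = (-5, -6)

C = (-5, -6)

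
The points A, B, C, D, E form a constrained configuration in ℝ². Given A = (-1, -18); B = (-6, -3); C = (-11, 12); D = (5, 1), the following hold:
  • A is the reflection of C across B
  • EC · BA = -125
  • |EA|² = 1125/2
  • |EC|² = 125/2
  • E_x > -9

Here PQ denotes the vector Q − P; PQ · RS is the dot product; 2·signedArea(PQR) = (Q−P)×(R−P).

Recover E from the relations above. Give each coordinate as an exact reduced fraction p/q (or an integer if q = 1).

E = (-17/2, 9/2)

1. E_x = -17/2  [line -5·x + 15·y + -110 = 0 ∩ |EA|² = 1125/2]
2. E_y = 9/2  [line -5·x + 15·y + -110 = 0 ∩ |EA|² = 1125/2]
   → E = (-17/2, 9/2)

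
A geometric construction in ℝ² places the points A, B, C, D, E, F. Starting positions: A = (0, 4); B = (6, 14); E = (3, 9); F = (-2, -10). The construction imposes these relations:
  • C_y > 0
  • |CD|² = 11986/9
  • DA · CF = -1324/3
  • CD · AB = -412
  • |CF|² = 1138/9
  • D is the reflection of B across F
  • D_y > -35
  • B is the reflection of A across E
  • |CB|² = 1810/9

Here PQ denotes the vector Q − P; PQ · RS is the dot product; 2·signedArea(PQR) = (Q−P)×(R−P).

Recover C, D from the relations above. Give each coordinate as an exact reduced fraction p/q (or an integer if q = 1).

C = (1/3, 1)
D = (-10, -34)

1. D_x = -10  [D is the reflection of B across F]
2. D_y = -34  [D is the reflection of B across F]
   → D = (-10, -34)
3. C_x = 1/3  [CD · AB = -412 ∩ DA · CF = -1324/3]
4. C_y = 1  [CD · AB = -412 ∩ DA · CF = -1324/3]
   → C = (1/3, 1)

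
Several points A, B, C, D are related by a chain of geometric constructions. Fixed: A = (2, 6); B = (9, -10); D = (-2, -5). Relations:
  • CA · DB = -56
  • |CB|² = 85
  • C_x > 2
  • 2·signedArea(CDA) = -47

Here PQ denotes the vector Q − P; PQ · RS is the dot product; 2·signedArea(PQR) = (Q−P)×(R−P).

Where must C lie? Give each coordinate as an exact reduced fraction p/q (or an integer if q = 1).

C = (3, -3)

1. C_x = 3  [2·signedArea(CDA) = -47 ∩ CA · DB = -56]
2. C_y = -3  [2·signedArea(CDA) = -47 ∩ CA · DB = -56]
   → C = (3, -3)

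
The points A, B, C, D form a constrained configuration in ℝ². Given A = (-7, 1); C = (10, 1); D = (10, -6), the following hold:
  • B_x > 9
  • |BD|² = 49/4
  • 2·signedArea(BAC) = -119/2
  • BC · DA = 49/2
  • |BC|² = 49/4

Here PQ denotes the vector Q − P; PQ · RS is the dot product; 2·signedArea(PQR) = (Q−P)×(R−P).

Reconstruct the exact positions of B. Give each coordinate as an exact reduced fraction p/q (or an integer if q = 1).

1. B_x = 10  [2·signedArea(BAC) = -119/2 ∩ BC · DA = 49/2]
2. B_y = -5/2  [2·signedArea(BAC) = -119/2 ∩ BC · DA = 49/2]
   → B = (10, -5/2)

B = (10, -5/2)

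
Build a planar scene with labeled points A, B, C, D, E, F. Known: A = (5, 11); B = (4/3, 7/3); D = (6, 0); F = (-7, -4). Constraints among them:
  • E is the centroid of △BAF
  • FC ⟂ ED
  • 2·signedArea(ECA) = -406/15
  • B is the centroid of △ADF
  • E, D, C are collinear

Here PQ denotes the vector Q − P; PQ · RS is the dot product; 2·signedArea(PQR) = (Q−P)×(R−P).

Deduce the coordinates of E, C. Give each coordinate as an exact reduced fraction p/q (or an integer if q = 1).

1. E_x = -2/9  [E is the centroid of △BAF]
2. E_y = 28/9  [E is the centroid of △BAF]
   → E = (-2/9, 28/9)
3. C_x = -14/5  [E, D, C are collinear ∩ FC ⟂ ED]
4. C_y = 22/5  [E, D, C are collinear ∩ FC ⟂ ED]
   → C = (-14/5, 22/5)

C = (-14/5, 22/5)
E = (-2/9, 28/9)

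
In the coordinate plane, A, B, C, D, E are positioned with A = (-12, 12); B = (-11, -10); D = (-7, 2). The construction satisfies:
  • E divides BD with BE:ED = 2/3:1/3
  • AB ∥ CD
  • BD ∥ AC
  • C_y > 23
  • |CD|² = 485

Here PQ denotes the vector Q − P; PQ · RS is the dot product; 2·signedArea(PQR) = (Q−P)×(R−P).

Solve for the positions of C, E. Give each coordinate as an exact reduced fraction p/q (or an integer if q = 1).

C = (-8, 24)
E = (-25/3, -2)

1. C_x = -8  [AB ∥ CD ∩ BD ∥ AC]
2. C_y = 24  [AB ∥ CD ∩ BD ∥ AC]
   → C = (-8, 24)
3. E_x = -25/3  [E divides BD with BE:ED = 2/3:1/3]
4. E_y = -2  [E divides BD with BE:ED = 2/3:1/3]
   → E = (-25/3, -2)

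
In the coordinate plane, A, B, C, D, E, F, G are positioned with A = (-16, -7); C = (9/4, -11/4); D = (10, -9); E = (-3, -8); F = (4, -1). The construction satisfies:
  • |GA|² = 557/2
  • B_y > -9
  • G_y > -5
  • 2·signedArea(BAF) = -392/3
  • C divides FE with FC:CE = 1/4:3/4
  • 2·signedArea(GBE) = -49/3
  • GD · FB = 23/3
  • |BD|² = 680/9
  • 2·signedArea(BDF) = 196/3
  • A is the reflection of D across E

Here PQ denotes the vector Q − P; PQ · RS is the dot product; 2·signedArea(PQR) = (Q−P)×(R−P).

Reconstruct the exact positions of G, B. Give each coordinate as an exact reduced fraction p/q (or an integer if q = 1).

1. B_x = 4/3  [2·signedArea(BAF) = -392/3 ∩ 2·signedArea(BDF) = 196/3]
2. B_y = -25/3  [2·signedArea(BAF) = -392/3 ∩ 2·signedArea(BDF) = 196/3]
   → B = (4/3, -25/3)
3. G_x = 1/2  [2·signedArea(GBE) = -49/3 ∩ GD · FB = 23/3]
4. G_y = -9/2  [2·signedArea(GBE) = -49/3 ∩ GD · FB = 23/3]
   → G = (1/2, -9/2)

B = (4/3, -25/3)
G = (1/2, -9/2)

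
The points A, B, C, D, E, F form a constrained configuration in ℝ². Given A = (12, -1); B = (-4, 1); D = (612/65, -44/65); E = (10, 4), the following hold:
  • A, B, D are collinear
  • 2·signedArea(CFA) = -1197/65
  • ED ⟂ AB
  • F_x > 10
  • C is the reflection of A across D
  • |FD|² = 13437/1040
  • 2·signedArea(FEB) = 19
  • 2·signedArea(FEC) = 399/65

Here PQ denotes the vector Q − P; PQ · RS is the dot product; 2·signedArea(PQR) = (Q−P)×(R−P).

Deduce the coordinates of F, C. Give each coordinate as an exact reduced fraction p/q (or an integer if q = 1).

C = (444/65, -23/65)
F = (21/2, 11/4)

1. F_x = 21/2  [line 3·x + -14·y + 7 = 0 ∩ |FD|² = 13437/1040]
2. F_y = 11/4  [line 3·x + -14·y + 7 = 0 ∩ |FD|² = 13437/1040]
   → F = (21/2, 11/4)
3. C_x = 444/65  [2·signedArea(FEC) = 399/65 ∩ C is the reflection of A across D]
4. C_y = -23/65  [2·signedArea(FEC) = 399/65 ∩ C is the reflection of A across D]
   → C = (444/65, -23/65)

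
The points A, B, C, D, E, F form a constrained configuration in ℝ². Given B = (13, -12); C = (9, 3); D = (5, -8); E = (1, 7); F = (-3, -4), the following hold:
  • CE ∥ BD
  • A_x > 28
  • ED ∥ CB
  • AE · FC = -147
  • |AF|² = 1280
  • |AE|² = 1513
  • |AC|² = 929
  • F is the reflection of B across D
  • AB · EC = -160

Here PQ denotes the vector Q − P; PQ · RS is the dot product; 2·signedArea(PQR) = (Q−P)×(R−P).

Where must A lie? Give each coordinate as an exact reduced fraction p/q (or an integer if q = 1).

1. A_x = 29  [AB · EC = -160 ∩ AE · FC = -147]
2. A_y = -20  [AB · EC = -160 ∩ AE · FC = -147]
   → A = (29, -20)

A = (29, -20)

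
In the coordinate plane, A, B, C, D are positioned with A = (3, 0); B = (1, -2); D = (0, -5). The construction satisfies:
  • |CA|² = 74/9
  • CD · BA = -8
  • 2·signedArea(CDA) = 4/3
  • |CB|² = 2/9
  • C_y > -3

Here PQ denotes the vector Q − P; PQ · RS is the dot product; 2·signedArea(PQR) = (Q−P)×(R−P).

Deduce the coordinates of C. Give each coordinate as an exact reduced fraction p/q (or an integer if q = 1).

C = (4/3, -7/3)

1. C_x = 4/3  [CD · BA = -8 ∩ 2·signedArea(CDA) = 4/3]
2. C_y = -7/3  [CD · BA = -8 ∩ 2·signedArea(CDA) = 4/3]
   → C = (4/3, -7/3)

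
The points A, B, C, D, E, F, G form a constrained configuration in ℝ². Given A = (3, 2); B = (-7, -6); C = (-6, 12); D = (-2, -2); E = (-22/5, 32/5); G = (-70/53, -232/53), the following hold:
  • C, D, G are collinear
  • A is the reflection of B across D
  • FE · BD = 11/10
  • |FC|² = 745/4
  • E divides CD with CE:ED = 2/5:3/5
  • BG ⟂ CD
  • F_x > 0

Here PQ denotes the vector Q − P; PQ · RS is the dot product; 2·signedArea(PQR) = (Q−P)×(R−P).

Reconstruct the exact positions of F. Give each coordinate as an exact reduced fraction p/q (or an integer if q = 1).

F = (1/2, 0)

1. F_x = 1/2  [line -5·x + -4·y + 5/2 = 0 ∩ |FC|² = 745/4]
2. F_y = 0  [line -5·x + -4·y + 5/2 = 0 ∩ |FC|² = 745/4]
   → F = (1/2, 0)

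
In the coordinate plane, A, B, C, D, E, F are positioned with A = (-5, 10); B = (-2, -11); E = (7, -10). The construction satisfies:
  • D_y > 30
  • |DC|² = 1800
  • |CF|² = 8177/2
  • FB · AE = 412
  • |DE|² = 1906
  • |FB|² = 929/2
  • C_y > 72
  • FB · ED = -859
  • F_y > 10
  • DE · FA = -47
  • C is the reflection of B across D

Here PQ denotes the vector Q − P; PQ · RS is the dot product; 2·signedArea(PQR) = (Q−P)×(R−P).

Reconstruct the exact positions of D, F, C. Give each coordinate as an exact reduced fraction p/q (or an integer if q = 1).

C = (-14, 73)
D = (-8, 31)
F = (-1/2, 21/2)

1. F_x = -1/2  [line -12·x + 20·y + -216 = 0 ∩ |FB|² = 929/2]
2. F_y = 21/2  [line -12·x + 20·y + -216 = 0 ∩ |FB|² = 929/2]
   → F = (-1/2, 21/2)
3. D_x = -8  [DE · FA = -47 ∩ FB · ED = -859]
4. D_y = 31  [DE · FA = -47 ∩ FB · ED = -859]
   → D = (-8, 31)
5. C_x = -14  [C is the reflection of B across D]
6. C_y = 73  [C is the reflection of B across D]
   → C = (-14, 73)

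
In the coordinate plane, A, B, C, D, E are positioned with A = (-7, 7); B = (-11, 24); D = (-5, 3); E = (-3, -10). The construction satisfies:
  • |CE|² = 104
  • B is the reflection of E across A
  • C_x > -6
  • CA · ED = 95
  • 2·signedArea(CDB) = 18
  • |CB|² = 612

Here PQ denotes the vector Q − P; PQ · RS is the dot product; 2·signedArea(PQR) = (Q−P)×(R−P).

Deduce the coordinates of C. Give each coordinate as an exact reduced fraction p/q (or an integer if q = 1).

1. C_x = -5  [2·signedArea(CDB) = 18 ∩ CA · ED = 95]
2. C_y = 0  [2·signedArea(CDB) = 18 ∩ CA · ED = 95]
   → C = (-5, 0)

C = (-5, 0)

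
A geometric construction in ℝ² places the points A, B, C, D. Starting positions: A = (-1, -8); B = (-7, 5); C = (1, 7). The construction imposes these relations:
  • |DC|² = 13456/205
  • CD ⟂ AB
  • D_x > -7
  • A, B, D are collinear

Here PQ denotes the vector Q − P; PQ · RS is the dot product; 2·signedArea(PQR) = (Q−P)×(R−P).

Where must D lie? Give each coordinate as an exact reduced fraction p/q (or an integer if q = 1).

D = (-1303/205, 739/205)

1. D_x = -1303/205  [A, B, D are collinear ∩ CD ⟂ AB]
2. D_y = 739/205  [A, B, D are collinear ∩ CD ⟂ AB]
   → D = (-1303/205, 739/205)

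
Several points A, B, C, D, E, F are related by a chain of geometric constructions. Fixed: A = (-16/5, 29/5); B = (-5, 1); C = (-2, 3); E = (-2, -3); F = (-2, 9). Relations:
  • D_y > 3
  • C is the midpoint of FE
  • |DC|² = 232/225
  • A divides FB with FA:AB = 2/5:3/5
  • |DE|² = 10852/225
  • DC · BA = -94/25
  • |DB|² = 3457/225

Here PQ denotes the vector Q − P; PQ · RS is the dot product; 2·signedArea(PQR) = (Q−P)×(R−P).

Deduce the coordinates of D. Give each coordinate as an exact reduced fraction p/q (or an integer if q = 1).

1. D_x = -12/5  [line -9/5·x + -24/5·y + 364/25 = 0 ∩ |DE|² = 10852/225]
2. D_y = 59/15  [line -9/5·x + -24/5·y + 364/25 = 0 ∩ |DE|² = 10852/225]
   → D = (-12/5, 59/15)

D = (-12/5, 59/15)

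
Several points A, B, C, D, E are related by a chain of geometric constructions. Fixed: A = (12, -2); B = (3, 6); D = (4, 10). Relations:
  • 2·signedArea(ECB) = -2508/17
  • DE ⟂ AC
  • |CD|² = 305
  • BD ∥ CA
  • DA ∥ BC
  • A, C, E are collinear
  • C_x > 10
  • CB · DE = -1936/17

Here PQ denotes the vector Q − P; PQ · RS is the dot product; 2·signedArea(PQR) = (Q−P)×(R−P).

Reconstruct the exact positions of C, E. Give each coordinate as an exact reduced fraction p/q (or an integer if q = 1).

1. C_x = 11  [BD ∥ CA ∩ DA ∥ BC]
2. C_y = -6  [BD ∥ CA ∩ DA ∥ BC]
   → C = (11, -6)
3. E_x = 244/17  [A, C, E are collinear ∩ DE ⟂ AC]
4. E_y = 126/17  [A, C, E are collinear ∩ DE ⟂ AC]
   → E = (244/17, 126/17)

C = (11, -6)
E = (244/17, 126/17)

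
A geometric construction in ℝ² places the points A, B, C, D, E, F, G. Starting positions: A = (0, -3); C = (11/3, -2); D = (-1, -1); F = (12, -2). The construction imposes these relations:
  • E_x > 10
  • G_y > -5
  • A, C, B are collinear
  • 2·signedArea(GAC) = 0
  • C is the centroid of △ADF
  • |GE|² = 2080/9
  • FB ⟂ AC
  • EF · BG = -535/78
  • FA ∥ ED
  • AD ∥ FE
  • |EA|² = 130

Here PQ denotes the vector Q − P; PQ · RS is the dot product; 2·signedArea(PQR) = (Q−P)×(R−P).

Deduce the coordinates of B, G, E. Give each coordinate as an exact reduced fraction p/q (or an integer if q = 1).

B = (297/26, 3/26)
E = (11, 0)
G = (-11/3, -4)

1. B_x = 297/26  [A, C, B are collinear ∩ FB ⟂ AC]
2. B_y = 3/26  [A, C, B are collinear ∩ FB ⟂ AC]
   → B = (297/26, 3/26)
3. E_x = 11  [FA ∥ ED ∩ AD ∥ FE]
4. E_y = 0  [FA ∥ ED ∩ AD ∥ FE]
   → E = (11, 0)
5. G_x = -11/3  [2·signedArea(GAC) = 0 ∩ EF · BG = -535/78]
6. G_y = -4  [2·signedArea(GAC) = 0 ∩ EF · BG = -535/78]
   → G = (-11/3, -4)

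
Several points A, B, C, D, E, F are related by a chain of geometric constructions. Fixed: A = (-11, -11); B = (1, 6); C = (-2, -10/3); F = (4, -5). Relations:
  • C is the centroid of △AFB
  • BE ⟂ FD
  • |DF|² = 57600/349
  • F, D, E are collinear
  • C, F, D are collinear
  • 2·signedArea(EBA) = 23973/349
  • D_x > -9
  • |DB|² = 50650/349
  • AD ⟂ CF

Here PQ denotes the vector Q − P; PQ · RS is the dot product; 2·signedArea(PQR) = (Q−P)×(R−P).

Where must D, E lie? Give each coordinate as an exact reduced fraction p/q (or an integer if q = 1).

1. D_x = -2924/349  [C, F, D are collinear ∩ AD ⟂ CF]
2. D_y = -545/349  [C, F, D are collinear ∩ AD ⟂ CF]
   → D = (-2924/349, -545/349)
3. E_x = -566/349  [F, D, E are collinear ∩ BE ⟂ FD]
4. E_y = -1200/349  [F, D, E are collinear ∩ BE ⟂ FD]
   → E = (-566/349, -1200/349)

D = (-2924/349, -545/349)
E = (-566/349, -1200/349)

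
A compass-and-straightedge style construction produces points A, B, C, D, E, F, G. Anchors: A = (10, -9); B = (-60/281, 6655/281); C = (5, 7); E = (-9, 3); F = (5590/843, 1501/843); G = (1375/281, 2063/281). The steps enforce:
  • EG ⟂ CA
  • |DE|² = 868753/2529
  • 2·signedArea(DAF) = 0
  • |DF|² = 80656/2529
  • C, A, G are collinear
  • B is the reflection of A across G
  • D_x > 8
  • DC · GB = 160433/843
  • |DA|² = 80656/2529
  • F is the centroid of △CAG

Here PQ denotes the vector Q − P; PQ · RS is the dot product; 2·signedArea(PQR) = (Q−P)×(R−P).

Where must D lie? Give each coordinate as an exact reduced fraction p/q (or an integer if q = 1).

D = (7010/843, -3043/843)

1. D_x = 7010/843  [2·signedArea(DAF) = 0 ∩ DC · GB = 160433/843]
2. D_y = -3043/843  [2·signedArea(DAF) = 0 ∩ DC · GB = 160433/843]
   → D = (7010/843, -3043/843)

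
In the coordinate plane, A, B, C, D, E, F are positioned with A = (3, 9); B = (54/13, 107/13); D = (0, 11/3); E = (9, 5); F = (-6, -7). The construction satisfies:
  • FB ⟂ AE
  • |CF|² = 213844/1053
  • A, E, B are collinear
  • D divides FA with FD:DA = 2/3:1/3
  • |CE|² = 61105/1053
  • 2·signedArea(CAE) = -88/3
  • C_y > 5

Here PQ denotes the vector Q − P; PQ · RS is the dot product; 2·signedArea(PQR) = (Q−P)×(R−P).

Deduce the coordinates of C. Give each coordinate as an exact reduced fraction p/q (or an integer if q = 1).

C = (18/13, 607/117)

1. C_x = 18/13  [line 4·x + 6·y + -110/3 = 0 ∩ |CE|² = 61105/1053]
2. C_y = 607/117  [line 4·x + 6·y + -110/3 = 0 ∩ |CE|² = 61105/1053]
   → C = (18/13, 607/117)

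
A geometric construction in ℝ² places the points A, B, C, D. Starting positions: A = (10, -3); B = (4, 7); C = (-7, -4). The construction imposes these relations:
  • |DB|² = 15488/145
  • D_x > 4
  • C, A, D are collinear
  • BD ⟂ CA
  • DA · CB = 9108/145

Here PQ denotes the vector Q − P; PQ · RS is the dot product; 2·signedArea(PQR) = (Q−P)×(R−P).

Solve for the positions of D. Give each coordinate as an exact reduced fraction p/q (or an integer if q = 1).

D = (668/145, -481/145)

1. D_x = 668/145  [C, A, D are collinear ∩ BD ⟂ CA]
2. D_y = -481/145  [C, A, D are collinear ∩ BD ⟂ CA]
   → D = (668/145, -481/145)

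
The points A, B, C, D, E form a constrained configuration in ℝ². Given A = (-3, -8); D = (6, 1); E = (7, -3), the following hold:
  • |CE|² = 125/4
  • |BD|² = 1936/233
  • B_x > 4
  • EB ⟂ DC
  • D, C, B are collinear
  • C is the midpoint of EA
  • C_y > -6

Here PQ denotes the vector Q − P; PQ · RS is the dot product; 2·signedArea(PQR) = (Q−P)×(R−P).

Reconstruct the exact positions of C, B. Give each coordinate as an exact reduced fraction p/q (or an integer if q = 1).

1. C_x = 2  [C is the midpoint of EA]
2. C_y = -11/2  [C is the midpoint of EA]
   → C = (2, -11/2)
3. B_x = 1046/233  [D, C, B are collinear ∩ EB ⟂ DC]
4. B_y = -339/233  [D, C, B are collinear ∩ EB ⟂ DC]
   → B = (1046/233, -339/233)

B = (1046/233, -339/233)
C = (2, -11/2)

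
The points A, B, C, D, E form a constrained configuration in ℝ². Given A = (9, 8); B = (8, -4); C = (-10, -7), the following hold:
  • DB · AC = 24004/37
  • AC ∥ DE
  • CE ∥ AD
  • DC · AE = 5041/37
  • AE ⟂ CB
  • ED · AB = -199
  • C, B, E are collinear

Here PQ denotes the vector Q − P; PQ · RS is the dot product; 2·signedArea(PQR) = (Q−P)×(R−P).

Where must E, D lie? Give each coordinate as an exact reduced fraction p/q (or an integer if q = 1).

D = (1107/37, 425/37)
E = (404/37, -130/37)

1. E_x = 404/37  [C, B, E are collinear ∩ AE ⟂ CB]
2. E_y = -130/37  [C, B, E are collinear ∩ AE ⟂ CB]
   → E = (404/37, -130/37)
3. D_x = 1107/37  [AC ∥ DE ∩ CE ∥ AD]
4. D_y = 425/37  [AC ∥ DE ∩ CE ∥ AD]
   → D = (1107/37, 425/37)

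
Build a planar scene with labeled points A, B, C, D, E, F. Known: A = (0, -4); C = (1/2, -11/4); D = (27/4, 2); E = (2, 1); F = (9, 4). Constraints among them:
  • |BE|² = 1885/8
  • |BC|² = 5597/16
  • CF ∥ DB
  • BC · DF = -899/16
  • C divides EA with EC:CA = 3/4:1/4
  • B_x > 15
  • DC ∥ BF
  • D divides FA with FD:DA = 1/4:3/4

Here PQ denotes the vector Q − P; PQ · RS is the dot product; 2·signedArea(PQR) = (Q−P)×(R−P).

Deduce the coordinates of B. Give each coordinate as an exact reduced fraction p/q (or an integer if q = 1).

B = (61/4, 35/4)

1. B_x = 61/4  [DC ∥ BF ∩ CF ∥ DB]
2. B_y = 35/4  [DC ∥ BF ∩ CF ∥ DB]
   → B = (61/4, 35/4)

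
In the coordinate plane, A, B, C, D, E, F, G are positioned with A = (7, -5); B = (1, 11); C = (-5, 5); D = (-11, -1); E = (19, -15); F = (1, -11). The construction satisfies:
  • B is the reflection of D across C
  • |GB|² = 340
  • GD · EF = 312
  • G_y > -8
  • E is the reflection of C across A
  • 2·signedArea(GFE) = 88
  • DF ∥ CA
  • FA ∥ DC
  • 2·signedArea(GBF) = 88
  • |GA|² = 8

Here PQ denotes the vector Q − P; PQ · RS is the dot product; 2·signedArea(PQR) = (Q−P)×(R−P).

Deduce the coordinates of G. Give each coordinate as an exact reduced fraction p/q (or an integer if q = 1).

G = (5, -7)

1. G_x = 5  [2·signedArea(GFE) = 88 ∩ 2·signedArea(GBF) = 88]
2. G_y = -7  [2·signedArea(GFE) = 88 ∩ 2·signedArea(GBF) = 88]
   → G = (5, -7)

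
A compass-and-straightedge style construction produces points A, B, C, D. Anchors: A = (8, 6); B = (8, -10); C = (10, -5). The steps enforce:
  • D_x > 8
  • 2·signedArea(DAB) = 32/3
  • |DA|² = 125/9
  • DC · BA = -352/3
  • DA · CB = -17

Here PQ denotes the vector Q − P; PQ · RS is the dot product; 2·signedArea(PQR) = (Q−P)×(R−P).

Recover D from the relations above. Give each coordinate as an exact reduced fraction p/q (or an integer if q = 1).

D = (26/3, 7/3)

1. D_x = 26/3  [2·signedArea(DAB) = 32/3 ∩ DC · BA = -352/3]
2. D_y = 7/3  [2·signedArea(DAB) = 32/3 ∩ DC · BA = -352/3]
   → D = (26/3, 7/3)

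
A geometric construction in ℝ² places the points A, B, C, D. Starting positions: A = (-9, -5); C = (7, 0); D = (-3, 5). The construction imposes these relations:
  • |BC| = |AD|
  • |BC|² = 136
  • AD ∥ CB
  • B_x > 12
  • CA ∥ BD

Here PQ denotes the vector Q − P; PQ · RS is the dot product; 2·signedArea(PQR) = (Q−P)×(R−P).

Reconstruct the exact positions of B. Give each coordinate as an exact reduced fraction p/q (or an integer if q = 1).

B = (13, 10)

1. B_x = 13  [CA ∥ BD ∩ AD ∥ CB]
2. B_y = 10  [CA ∥ BD ∩ AD ∥ CB]
   → B = (13, 10)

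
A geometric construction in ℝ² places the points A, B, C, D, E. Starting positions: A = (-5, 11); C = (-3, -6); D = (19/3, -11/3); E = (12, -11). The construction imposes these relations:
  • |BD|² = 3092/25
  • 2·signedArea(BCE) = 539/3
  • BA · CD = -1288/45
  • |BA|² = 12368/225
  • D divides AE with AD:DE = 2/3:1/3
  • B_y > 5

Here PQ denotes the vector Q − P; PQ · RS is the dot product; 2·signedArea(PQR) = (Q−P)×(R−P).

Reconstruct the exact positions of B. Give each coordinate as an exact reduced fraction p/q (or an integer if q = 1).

B = (-7/15, 77/15)

1. B_x = -7/15  [2·signedArea(BCE) = 539/3 ∩ BA · CD = -1288/45]
2. B_y = 77/15  [2·signedArea(BCE) = 539/3 ∩ BA · CD = -1288/45]
   → B = (-7/15, 77/15)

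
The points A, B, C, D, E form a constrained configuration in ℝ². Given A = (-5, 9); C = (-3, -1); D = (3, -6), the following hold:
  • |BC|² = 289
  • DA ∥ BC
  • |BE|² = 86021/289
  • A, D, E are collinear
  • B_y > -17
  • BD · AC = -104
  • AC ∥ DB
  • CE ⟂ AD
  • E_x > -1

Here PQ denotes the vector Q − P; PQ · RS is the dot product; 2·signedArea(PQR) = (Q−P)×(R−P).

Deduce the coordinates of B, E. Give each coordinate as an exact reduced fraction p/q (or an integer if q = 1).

1. B_x = 5  [DA ∥ BC ∩ AC ∥ DB]
2. B_y = -16  [DA ∥ BC ∩ AC ∥ DB]
   → B = (5, -16)
3. E_x = -117/289  [A, D, E are collinear ∩ CE ⟂ AD]
4. E_y = 111/289  [A, D, E are collinear ∩ CE ⟂ AD]
   → E = (-117/289, 111/289)

B = (5, -16)
E = (-117/289, 111/289)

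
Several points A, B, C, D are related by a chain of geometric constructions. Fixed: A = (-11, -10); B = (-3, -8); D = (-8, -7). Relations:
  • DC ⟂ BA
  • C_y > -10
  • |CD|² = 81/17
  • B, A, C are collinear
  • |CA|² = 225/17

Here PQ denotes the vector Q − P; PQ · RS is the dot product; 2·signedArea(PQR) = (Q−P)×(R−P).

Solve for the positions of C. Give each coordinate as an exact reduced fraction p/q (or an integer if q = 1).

C = (-127/17, -155/17)

1. C_x = -127/17  [B, A, C are collinear ∩ DC ⟂ BA]
2. C_y = -155/17  [B, A, C are collinear ∩ DC ⟂ BA]
   → C = (-127/17, -155/17)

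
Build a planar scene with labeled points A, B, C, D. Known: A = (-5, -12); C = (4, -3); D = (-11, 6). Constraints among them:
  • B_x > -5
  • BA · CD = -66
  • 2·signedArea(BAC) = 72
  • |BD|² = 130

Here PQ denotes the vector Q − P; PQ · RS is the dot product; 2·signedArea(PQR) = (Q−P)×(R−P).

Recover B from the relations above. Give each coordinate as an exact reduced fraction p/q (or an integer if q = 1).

B = (-4, -3)

1. B_x = -4  [BA · CD = -66 ∩ 2·signedArea(BAC) = 72]
2. B_y = -3  [BA · CD = -66 ∩ 2·signedArea(BAC) = 72]
   → B = (-4, -3)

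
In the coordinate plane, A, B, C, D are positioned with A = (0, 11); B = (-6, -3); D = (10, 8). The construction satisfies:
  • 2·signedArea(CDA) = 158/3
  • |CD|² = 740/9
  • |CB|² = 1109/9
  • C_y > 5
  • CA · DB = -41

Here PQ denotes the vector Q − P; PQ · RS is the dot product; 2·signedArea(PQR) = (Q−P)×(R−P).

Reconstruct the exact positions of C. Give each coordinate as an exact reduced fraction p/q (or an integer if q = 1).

C = (4/3, 16/3)

1. C_x = 4/3  [2·signedArea(CDA) = 158/3 ∩ CA · DB = -41]
2. C_y = 16/3  [2·signedArea(CDA) = 158/3 ∩ CA · DB = -41]
   → C = (4/3, 16/3)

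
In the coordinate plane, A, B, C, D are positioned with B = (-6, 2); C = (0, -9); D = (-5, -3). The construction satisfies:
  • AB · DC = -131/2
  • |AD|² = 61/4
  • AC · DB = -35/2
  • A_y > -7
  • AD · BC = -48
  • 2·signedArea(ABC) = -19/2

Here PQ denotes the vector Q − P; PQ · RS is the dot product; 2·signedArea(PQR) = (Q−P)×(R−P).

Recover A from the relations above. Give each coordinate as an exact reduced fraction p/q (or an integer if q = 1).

1. A_x = -5/2  [2·signedArea(ABC) = -19/2 ∩ AC · DB = -35/2]
2. A_y = -6  [2·signedArea(ABC) = -19/2 ∩ AC · DB = -35/2]
   → A = (-5/2, -6)

A = (-5/2, -6)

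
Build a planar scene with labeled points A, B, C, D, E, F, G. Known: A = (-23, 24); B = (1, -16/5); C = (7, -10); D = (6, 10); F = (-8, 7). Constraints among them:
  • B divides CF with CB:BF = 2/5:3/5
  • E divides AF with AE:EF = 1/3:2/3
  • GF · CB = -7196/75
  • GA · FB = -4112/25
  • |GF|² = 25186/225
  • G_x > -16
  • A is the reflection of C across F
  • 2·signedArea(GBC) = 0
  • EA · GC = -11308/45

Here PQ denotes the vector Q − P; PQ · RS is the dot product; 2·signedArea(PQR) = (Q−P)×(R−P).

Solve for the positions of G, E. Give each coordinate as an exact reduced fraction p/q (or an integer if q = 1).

E = (-18, 55/3)
G = (-15, 224/15)

1. G_x = -15  [2·signedArea(GBC) = 0 ∩ GA · FB = -4112/25]
2. G_y = 224/15  [2·signedArea(GBC) = 0 ∩ GA · FB = -4112/25]
   → G = (-15, 224/15)
3. E_x = -18  [E divides AF with AE:EF = 1/3:2/3]
4. E_y = 55/3  [E divides AF with AE:EF = 1/3:2/3]
   → E = (-18, 55/3)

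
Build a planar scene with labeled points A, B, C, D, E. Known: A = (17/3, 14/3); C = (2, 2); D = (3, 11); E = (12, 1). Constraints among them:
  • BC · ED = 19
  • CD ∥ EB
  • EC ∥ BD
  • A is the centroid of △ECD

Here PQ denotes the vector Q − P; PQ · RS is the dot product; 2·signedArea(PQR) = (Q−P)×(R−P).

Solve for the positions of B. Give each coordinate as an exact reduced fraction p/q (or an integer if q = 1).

B = (13, 10)

1. B_x = 13  [EC ∥ BD ∩ CD ∥ EB]
2. B_y = 10  [EC ∥ BD ∩ CD ∥ EB]
   → B = (13, 10)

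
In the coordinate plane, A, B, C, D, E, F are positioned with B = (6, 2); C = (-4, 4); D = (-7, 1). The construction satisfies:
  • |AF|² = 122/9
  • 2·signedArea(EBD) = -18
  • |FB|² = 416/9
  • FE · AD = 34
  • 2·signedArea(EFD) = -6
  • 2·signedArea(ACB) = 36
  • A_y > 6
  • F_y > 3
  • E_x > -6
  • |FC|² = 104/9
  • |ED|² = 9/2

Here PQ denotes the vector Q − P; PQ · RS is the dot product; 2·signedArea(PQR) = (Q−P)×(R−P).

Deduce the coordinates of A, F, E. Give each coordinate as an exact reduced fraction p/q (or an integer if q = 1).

A = (-1, 7)
E = (-11/2, 5/2)
F = (-2/3, 10/3)

1. E_x = -11/2  [line 1·x + -13·y + 38 = 0 ∩ |ED|² = 9/2]
2. E_y = 5/2  [line 1·x + -13·y + 38 = 0 ∩ |ED|² = 9/2]
   → E = (-11/2, 5/2)
3. F_x = -2/3  [line -3/2·x + 3/2·y + -6 = 0 ∩ |FC|² = 104/9]
4. F_y = 10/3  [line -3/2·x + 3/2·y + -6 = 0 ∩ |FC|² = 104/9]
   → F = (-2/3, 10/3)
5. A_x = -1  [2·signedArea(ACB) = 36 ∩ FE · AD = 34]
6. A_y = 7  [2·signedArea(ACB) = 36 ∩ FE · AD = 34]
   → A = (-1, 7)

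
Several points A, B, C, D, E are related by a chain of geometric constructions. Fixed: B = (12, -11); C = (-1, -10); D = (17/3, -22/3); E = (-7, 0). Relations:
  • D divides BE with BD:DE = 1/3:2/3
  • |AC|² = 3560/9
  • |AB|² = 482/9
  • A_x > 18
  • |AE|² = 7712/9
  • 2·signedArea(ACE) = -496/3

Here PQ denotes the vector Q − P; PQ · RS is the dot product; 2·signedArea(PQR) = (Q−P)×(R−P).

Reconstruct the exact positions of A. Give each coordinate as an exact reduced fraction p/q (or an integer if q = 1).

A = (55/3, -44/3)

1. A_x = 55/3  [line -10·x + -6·y + 286/3 = 0 ∩ |AB|² = 482/9]
2. A_y = -44/3  [line -10·x + -6·y + 286/3 = 0 ∩ |AB|² = 482/9]
   → A = (55/3, -44/3)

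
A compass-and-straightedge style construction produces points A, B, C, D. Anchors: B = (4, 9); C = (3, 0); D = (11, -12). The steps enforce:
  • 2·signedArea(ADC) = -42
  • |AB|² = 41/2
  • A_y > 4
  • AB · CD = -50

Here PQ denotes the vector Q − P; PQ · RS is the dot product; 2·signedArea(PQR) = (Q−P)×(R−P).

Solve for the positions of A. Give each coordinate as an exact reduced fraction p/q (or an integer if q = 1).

1. A_x = 7/2  [AB · CD = -50 ∩ 2·signedArea(ADC) = -42]
2. A_y = 9/2  [AB · CD = -50 ∩ 2·signedArea(ADC) = -42]
   → A = (7/2, 9/2)

A = (7/2, 9/2)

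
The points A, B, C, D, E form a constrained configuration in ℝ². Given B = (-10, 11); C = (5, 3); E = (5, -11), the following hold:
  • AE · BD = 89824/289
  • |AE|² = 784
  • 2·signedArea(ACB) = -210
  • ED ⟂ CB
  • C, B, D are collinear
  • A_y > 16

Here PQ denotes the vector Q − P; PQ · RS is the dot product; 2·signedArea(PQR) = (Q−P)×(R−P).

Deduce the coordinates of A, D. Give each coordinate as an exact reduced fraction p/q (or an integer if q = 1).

1. A_x = 5  [line -8·x + -15·y + 295 = 0 ∩ |AE|² = 784]
2. A_y = 17  [line -8·x + -15·y + 295 = 0 ∩ |AE|² = 784]
   → A = (5, 17)
3. D_x = 3125/289  [AE · BD = 89824/289 ∩ C, B, D are collinear]
4. D_y = -29/289  [AE · BD = 89824/289 ∩ C, B, D are collinear]
   → D = (3125/289, -29/289)

A = (5, 17)
D = (3125/289, -29/289)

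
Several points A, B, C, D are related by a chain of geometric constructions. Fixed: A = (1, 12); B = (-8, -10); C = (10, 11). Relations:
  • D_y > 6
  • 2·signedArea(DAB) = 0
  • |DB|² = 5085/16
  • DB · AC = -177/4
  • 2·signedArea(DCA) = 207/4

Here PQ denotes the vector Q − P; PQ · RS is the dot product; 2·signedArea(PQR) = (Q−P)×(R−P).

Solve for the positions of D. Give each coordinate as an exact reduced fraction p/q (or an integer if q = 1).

1. D_x = -5/4  [2·signedArea(DAB) = 0 ∩ DB · AC = -177/4]
2. D_y = 13/2  [2·signedArea(DAB) = 0 ∩ DB · AC = -177/4]
   → D = (-5/4, 13/2)

D = (-5/4, 13/2)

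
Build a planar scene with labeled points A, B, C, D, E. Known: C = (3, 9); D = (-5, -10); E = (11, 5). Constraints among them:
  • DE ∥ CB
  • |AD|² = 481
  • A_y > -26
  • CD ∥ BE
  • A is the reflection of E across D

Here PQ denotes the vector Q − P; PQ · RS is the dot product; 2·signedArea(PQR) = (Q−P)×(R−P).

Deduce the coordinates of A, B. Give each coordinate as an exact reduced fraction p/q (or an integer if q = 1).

A = (-21, -25)
B = (19, 24)

1. A_x = -21  [A is the reflection of E across D]
2. A_y = -25  [A is the reflection of E across D]
   → A = (-21, -25)
3. B_x = 19  [CD ∥ BE ∩ DE ∥ CB]
4. B_y = 24  [CD ∥ BE ∩ DE ∥ CB]
   → B = (19, 24)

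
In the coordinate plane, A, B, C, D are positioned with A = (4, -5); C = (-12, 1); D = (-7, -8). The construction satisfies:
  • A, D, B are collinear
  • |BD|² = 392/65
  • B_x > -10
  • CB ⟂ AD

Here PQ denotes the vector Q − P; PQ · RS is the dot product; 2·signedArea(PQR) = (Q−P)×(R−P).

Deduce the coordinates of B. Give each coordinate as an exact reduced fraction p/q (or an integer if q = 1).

1. B_x = -609/65  [A, D, B are collinear ∩ CB ⟂ AD]
2. B_y = -562/65  [A, D, B are collinear ∩ CB ⟂ AD]
   → B = (-609/65, -562/65)

B = (-609/65, -562/65)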